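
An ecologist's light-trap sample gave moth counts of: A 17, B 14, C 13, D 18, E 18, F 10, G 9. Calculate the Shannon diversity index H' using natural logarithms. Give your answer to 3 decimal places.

Total N = 17+14+13+18+18+10+9 = 99, so the proportions are 0.17172, 0.14141, 0.13131, 0.18182, 0.18182, 0.10101, 0.09091 (working shown to 5 dp, full precision carried).
Each pᵢ ln pᵢ term: 0.17172×(-1.76191)=-0.30255, 0.14141×(-1.95606)=-0.27661, 0.13131×(-2.03017)=-0.26659, 0.18182×(-1.70475)=-0.30995, 0.18182×(-1.70475)=-0.30995, 0.10101×(-2.29253)=-0.23157, 0.09091×(-2.39790)=-0.21799.
Sum = -1.91522, so H' = 1.915.

1.915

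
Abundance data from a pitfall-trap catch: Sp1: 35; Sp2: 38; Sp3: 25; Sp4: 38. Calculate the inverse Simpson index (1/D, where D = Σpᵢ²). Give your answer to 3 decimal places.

Total N = 35+38+25+38 = 136, so the proportions are 0.2573529, 0.2794118, 0.1838235, 0.2794118 (working shown to 7 dp, full precision carried).
D = 0.2573529² + 0.2794118² + 0.1838235² + 0.2794118² = 0.0662305 + 0.0780709 + 0.0337911 + 0.0780709 = 0.2561635.
So 1/D = 3.90376, i.e. 3.904 to 3 decimal places.

3.904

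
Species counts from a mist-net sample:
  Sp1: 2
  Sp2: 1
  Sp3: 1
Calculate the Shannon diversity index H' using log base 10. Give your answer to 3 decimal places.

Total N = 2+1+1 = 4, so the proportions are 0.5, 0.25, 0.25 (working shown to 5 dp, full precision carried).
Each pᵢ log₁₀ pᵢ term: 0.5×(-0.30103)=-0.15051, 0.25×(-0.60206)=-0.15051, 0.25×(-0.60206)=-0.15051.
Sum = -0.45154, so H' = 0.452.

0.452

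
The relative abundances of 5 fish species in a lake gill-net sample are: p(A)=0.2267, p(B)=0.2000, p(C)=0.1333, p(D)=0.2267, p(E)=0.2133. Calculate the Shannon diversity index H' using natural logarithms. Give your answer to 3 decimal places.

Each pᵢ ln pᵢ term (working shown to 5 dp, full precision carried): 0.2267×(-1.48413)=-0.33645, 0.2×(-1.60944)=-0.32189, 0.1333×(-2.01515)=-0.26862, 0.2267×(-1.48413)=-0.33645, 0.2133×(-1.54506)=-0.32956.
Sum = -1.59297, so H' = 1.593.

1.593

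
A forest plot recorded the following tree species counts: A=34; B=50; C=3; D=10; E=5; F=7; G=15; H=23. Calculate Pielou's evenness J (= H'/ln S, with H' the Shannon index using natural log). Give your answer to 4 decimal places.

Total N = 34+50+3+10+5+7+15+23 = 147, so the proportions are 0.231293, 0.340136, 0.020408, 0.068027, 0.034014, 0.047619, 0.102041, 0.156463 (working shown to 6 dp, full precision carried).
H' = −Σ pᵢ ln pᵢ = −((-0.338629) + (-0.366806) + (-0.079425) + (-0.182847) + (-0.115000) + (-0.144977) + (-0.232896) + (-0.290228)) = 1.750808.
With S = 8 species, ln S = 2.079442, so J = 1.750808/2.079442 = 0.841961, i.e. 0.8420 to 4 decimal places.

0.8420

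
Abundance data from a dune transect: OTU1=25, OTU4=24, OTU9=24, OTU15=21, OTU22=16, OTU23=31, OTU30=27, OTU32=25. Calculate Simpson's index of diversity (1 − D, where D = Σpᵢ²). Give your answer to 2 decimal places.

0.87

Total N = 25+24+24+21+16+31+27+25 = 193, so the proportions are 0.1295, 0.1244, 0.1244, 0.1088, 0.0829, 0.1606, 0.1399, 0.1295 (working shown to 4 dp, full precision carried).
D = 0.1295² + 0.1244² + 0.1244² + 0.1088² + 0.0829² + 0.1606² + 0.1399² + 0.1295² = 0.0168 + 0.0155 + 0.0155 + 0.0118 + 0.0069 + 0.0258 + 0.0196 + 0.0168 = 0.1286.
So 1 − D = 0.8714, i.e. 0.87 to 2 decimal places.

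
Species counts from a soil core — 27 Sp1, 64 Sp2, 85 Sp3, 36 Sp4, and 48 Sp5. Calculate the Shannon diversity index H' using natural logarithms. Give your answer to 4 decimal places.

1.5314

Total N = 27+64+85+36+48 = 260, so the proportions are 0.103846, 0.246154, 0.326923, 0.138462, 0.184615 (working shown to 6 dp, full precision carried).
Each pᵢ ln pᵢ term: 0.103846×(-2.264845)=-0.235195, 0.246154×(-1.401799)=-0.345058, 0.326923×(-1.118030)=-0.365510, 0.138462×(-1.977163)=-0.273761, 0.184615×(-1.689481)=-0.311904.
Sum = -1.531429, so H' = 1.5314.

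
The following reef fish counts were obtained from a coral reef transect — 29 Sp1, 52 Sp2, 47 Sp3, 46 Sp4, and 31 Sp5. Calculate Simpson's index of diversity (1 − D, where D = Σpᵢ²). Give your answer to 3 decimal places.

Total N = 29+52+47+46+31 = 205, so the proportions are 0.14146, 0.25366, 0.22927, 0.22439, 0.15122 (working shown to 5 dp, full precision carried).
D = 0.14146² + 0.25366² + 0.22927² + 0.22439² + 0.15122² = 0.02001 + 0.06434 + 0.05256 + 0.05035 + 0.02287 = 0.21014.
So 1 − D = 0.78986, i.e. 0.790 to 3 decimal places.

0.790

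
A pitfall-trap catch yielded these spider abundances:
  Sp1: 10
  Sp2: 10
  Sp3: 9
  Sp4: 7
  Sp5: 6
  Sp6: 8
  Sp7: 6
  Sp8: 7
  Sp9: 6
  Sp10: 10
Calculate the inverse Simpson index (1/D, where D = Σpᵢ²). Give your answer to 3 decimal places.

Total N = 10+10+9+7+6+8+6+7+6+10 = 79, so the proportions are 0.1265823, 0.1265823, 0.1139241, 0.0886076, 0.0759494, 0.1012658, 0.0759494, 0.0886076, 0.0759494, 0.1265823 (working shown to 7 dp, full precision carried).
D = 0.1265823² + 0.1265823² + 0.1139241² + 0.0886076² + 0.0759494² + 0.1012658² + 0.0759494² + 0.0886076² + 0.0759494² + 0.1265823² = 0.0160231 + 0.0160231 + 0.0129787 + 0.0078513 + 0.0057683 + 0.0102548 + 0.0057683 + 0.0078513 + 0.0057683 + 0.0160231 = 0.1043102.
So 1/D = 9.58679, i.e. 9.587 to 3 decimal places.

9.587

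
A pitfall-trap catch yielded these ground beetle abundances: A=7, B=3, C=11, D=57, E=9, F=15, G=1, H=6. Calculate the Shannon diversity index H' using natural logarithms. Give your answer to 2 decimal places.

1.53

Total N = 7+3+11+57+9+15+1+6 = 109, so the proportions are 0.0642, 0.0275, 0.1009, 0.5229, 0.0826, 0.1376, 0.0092, 0.055 (working shown to 4 dp, full precision carried).
Each pᵢ ln pᵢ term: 0.0642×(-2.7454)=-0.1763, 0.0275×(-3.5927)=-0.0989, 0.1009×(-2.2935)=-0.2314, 0.5229×(-0.6483)=-0.3390, 0.0826×(-2.4941)=-0.2059, 0.1376×(-1.9833)=-0.2729, 0.0092×(-4.6913)=-0.0430, 0.055×(-2.8996)=-0.1596.
Sum = -1.5272, so H' = 1.53.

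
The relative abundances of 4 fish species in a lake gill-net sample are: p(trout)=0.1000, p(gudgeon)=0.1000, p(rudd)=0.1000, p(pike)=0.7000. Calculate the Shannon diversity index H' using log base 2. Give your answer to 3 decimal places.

1.357

Each pᵢ log₂ pᵢ term (working shown to 5 dp, full precision carried): 0.1×(-3.32193)=-0.33219, 0.1×(-3.32193)=-0.33219, 0.1×(-3.32193)=-0.33219, 0.7×(-0.51457)=-0.36020.
Sum = -1.35678, so H' = 1.357.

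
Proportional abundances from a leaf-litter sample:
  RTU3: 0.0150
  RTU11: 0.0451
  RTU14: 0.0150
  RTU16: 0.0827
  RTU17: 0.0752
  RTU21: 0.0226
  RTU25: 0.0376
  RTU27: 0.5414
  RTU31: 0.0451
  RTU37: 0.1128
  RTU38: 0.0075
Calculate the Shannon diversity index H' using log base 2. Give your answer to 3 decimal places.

2.352

Each pᵢ log₂ pᵢ term (working shown to 5 dp, full precision carried): 0.015×(-6.05889)=-0.09088, 0.0451×(-4.47073)=-0.20163, 0.015×(-6.05889)=-0.09088, 0.0827×(-3.59597)=-0.29739, 0.0752×(-3.73312)=-0.28073, 0.0226×(-5.46753)=-0.12357, 0.0376×(-4.73312)=-0.17797, 0.5414×(-0.88523)=-0.47927, 0.0451×(-4.47073)=-0.20163, 0.1128×(-3.14816)=-0.35511, 0.0075×(-7.05889)=-0.05294.
Sum = -2.35200, so H' = 2.352.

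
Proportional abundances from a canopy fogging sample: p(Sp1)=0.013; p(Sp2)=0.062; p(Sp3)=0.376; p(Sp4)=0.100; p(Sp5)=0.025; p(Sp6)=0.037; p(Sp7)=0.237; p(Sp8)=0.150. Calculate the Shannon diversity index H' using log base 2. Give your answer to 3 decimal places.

2.405

Each pᵢ log₂ pᵢ term (working shown to 5 dp, full precision carried): 0.013×(-6.26534)=-0.08145, 0.062×(-4.01159)=-0.24872, 0.376×(-1.41120)=-0.53061, 0.1×(-3.32193)=-0.33219, 0.025×(-5.32193)=-0.13305, 0.037×(-4.75633)=-0.17598, 0.237×(-2.07704)=-0.49226, 0.15×(-2.73697)=-0.41054.
Sum = -2.40481, so H' = 2.405.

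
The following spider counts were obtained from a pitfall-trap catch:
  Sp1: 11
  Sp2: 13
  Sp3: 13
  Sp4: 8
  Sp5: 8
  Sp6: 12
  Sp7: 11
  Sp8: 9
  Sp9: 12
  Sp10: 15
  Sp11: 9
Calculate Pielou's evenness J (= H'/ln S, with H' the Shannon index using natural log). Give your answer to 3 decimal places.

Total N = 11+13+13+8+8+12+11+9+12+15+9 = 121, so the proportions are 0.09091, 0.10744, 0.10744, 0.06612, 0.06612, 0.09917, 0.09091, 0.07438, 0.09917, 0.12397, 0.07438 (working shown to 5 dp, full precision carried).
H' = −Σ pᵢ ln pᵢ = −((-0.21799) + (-0.23968) + (-0.23968) + (-0.17959) + (-0.17959) + (-0.22918) + (-0.21799) + (-0.19328) + (-0.22918) + (-0.25881) + (-0.19328)) = 2.37825.
With S = 11 species, ln S = 2.39790, so J = 2.37825/2.39790 = 0.99181, i.e. 0.992 to 3 decimal places.

0.992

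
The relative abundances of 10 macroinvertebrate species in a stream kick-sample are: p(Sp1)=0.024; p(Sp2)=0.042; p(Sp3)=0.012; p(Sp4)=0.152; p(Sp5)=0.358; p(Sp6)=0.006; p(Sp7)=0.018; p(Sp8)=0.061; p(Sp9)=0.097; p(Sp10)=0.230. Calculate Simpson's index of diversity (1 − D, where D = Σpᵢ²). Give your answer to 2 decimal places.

D = 0.024² + 0.042² + 0.012² + 0.152² + 0.358² + 0.006² + 0.018² + 0.061² + 0.097² + 0.23² = 0.0006 + 0.0018 + 0.0001 + 0.0231 + 0.1282 + 0.0000 + 0.0003 + 0.0037 + 0.0094 + 0.0529 = 0.2201 (working shown to 4 dp, full precision carried).
So 1 − D = 0.7799, i.e. 0.78 to 2 decimal places.

0.78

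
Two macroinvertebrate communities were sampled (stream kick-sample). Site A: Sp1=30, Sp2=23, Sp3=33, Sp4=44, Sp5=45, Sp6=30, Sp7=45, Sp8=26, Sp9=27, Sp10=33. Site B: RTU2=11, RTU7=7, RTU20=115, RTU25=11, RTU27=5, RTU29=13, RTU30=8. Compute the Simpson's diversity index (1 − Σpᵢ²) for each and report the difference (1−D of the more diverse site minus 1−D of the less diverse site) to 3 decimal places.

Site A: N=336, proportions 0.08929, 0.06845, 0.09821, 0.13095, 0.13393, 0.08929, 0.13393, 0.07738, 0.08036, 0.09821, giving 1−D = 0.89461 (working shown to 5 dp, full precision carried).
Site B: N=170, proportions 0.06471, 0.04118, 0.67647, 0.06471, 0.02941, 0.07647, 0.04706, giving 1−D = 0.52339.
Difference = |0.89461 − 0.52339| = 0.37122, i.e. 0.371 to 3 decimal places.

0.371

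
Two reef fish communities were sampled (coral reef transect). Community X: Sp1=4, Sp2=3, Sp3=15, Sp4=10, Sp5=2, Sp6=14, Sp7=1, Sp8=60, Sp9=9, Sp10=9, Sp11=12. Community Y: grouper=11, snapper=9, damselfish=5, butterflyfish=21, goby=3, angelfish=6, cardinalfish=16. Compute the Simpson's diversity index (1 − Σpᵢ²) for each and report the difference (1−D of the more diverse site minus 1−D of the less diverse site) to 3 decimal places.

Community X: N=139, proportions 0.02878, 0.02158, 0.10791, 0.07194, 0.01439, 0.10072, 0.00719, 0.43165, 0.06475, 0.06475, 0.08633, giving 1−D = 0.76932 (working shown to 5 dp, full precision carried).
Community Y: N=71, proportions 0.15493, 0.12676, 0.07042, 0.29577, 0.04225, 0.08451, 0.22535, giving 1−D = 0.80778.
Difference = |0.76932 − 0.80778| = 0.03846, i.e. 0.038 to 3 decimal places.

0.038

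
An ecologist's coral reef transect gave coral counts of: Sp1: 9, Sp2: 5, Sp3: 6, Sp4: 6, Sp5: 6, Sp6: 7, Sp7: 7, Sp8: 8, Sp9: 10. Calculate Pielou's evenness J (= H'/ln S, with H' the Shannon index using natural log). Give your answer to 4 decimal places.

Total N = 9+5+6+6+6+7+7+8+10 = 64, so the proportions are 0.140625, 0.078125, 0.09375, 0.09375, 0.09375, 0.109375, 0.109375, 0.125, 0.15625 (working shown to 6 dp, full precision carried).
H' = −Σ pᵢ ln pᵢ = −((-0.275858) + (-0.199175) + (-0.221918) + (-0.221918) + (-0.221918) + (-0.242044) + (-0.242044) + (-0.259930) + (-0.290047)) = 2.174852.
With S = 9 species, ln S = 2.197225, so J = 2.174852/2.197225 = 0.989818, i.e. 0.9898 to 4 decimal places.

0.9898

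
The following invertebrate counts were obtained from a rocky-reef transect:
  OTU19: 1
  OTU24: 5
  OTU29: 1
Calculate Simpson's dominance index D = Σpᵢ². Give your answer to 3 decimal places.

Total N = 1+5+1 = 7, so the proportions are 0.14286, 0.71429, 0.14286 (working shown to 5 dp, full precision carried).
D = 0.14286² + 0.71429² + 0.14286² = 0.02041 + 0.51020 + 0.02041 = 0.55102.
To 3 decimal places, D = 0.551.

0.551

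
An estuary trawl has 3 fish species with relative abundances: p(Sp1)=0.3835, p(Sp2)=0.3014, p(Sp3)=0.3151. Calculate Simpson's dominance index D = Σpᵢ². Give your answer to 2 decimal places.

D = 0.3835² + 0.3014² + 0.3151² = 0.1471 + 0.0908 + 0.0993 = 0.3372 (working shown to 4 dp, full precision carried).
To 2 decimal places, D = 0.34.

0.34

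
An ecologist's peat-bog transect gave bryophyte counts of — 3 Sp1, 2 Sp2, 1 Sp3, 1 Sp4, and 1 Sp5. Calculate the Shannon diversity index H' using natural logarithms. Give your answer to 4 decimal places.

1.4942

Total N = 3+2+1+1+1 = 8, so the proportions are 0.375, 0.25, 0.125, 0.125, 0.125 (working shown to 6 dp, full precision carried).
Each pᵢ ln pᵢ term: 0.375×(-0.980829)=-0.367811, 0.25×(-1.386294)=-0.346574, 0.125×(-2.079442)=-0.259930, 0.125×(-2.079442)=-0.259930, 0.125×(-2.079442)=-0.259930.
Sum = -1.494175, so H' = 1.4942.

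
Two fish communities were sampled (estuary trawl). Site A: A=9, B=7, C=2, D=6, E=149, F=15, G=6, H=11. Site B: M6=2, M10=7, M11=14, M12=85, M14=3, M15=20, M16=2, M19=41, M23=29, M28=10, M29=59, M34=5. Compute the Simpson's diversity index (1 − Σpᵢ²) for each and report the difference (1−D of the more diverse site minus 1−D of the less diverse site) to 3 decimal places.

Site A: N=205, proportions 0.0439, 0.03415, 0.00976, 0.02927, 0.72683, 0.07317, 0.02927, 0.05366, giving 1−D = 0.45858 (working shown to 5 dp, full precision carried).
Site B: N=277, proportions 0.00722, 0.02527, 0.05054, 0.30686, 0.01083, 0.0722, 0.00722, 0.14801, 0.10469, 0.0361, 0.213, 0.01805, giving 1−D = 0.81734.
Difference = |0.45858 − 0.81734| = 0.35876, i.e. 0.359 to 3 decimal places.

0.359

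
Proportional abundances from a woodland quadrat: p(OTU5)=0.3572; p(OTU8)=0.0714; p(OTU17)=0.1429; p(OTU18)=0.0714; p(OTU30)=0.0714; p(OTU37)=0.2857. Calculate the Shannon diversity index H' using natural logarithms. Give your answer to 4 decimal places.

1.5691

Each pᵢ ln pᵢ term (working shown to 6 dp, full precision carried): 0.3572×(-1.029459)=-0.367723, 0.0714×(-2.639457)=-0.188457, 0.1429×(-1.945610)=-0.278028, 0.0714×(-2.639457)=-0.188457, 0.0714×(-2.639457)=-0.188457, 0.2857×(-1.252813)=-0.357929.
Sum = -1.569051, so H' = 1.5691.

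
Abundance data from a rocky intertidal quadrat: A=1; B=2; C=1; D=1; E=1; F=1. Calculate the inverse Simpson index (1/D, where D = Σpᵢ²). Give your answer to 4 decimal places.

5.4444

Total N = 1+2+1+1+1+1 = 7, so the proportions are 0.14285714, 0.28571429, 0.14285714, 0.14285714, 0.14285714, 0.14285714 (working shown to 8 dp, full precision carried).
D = 0.14285714² + 0.28571429² + 0.14285714² + 0.14285714² + 0.14285714² + 0.14285714² = 0.02040816 + 0.08163265 + 0.02040816 + 0.02040816 + 0.02040816 + 0.02040816 = 0.18367347.
So 1/D = 5.444444, i.e. 5.4444 to 4 decimal places.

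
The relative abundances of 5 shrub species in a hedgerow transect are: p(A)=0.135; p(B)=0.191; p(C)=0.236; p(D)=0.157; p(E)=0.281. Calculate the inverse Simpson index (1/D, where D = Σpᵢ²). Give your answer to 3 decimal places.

4.673

D = 0.135² + 0.191² + 0.236² + 0.157² + 0.281² = 0.0182250 + 0.0364810 + 0.0556960 + 0.0246490 + 0.0789610 = 0.2140120 (working shown to 7 dp, full precision carried).
So 1/D = 4.67264, i.e. 4.673 to 3 decimal places.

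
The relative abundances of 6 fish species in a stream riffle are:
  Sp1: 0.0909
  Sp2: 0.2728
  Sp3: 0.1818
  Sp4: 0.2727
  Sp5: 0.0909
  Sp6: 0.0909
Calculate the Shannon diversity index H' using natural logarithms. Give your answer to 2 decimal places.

1.67

Each pᵢ ln pᵢ term (working shown to 4 dp, full precision carried): 0.0909×(-2.3980)=-0.2180, 0.2728×(-1.2990)=-0.3544, 0.1818×(-1.7048)=-0.3099, 0.2727×(-1.2994)=-0.3543, 0.0909×(-2.3980)=-0.2180, 0.0909×(-2.3980)=-0.2180.
Sum = -1.6726, so H' = 1.67.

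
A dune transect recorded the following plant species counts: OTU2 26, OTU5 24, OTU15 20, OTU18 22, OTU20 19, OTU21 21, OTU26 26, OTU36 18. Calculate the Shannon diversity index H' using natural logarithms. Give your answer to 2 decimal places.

2.07

Total N = 26+24+20+22+19+21+26+18 = 176, so the proportions are 0.1477, 0.1364, 0.1136, 0.125, 0.108, 0.1193, 0.1477, 0.1023 (working shown to 4 dp, full precision carried).
Each pᵢ ln pᵢ term: 0.1477×(-1.9124)=-0.2825, 0.1364×(-1.9924)=-0.2717, 0.1136×(-2.1748)=-0.2471, 0.125×(-2.0794)=-0.2599, 0.108×(-2.2260)=-0.2403, 0.1193×(-2.1260)=-0.2537, 0.1477×(-1.9124)=-0.2825, 0.1023×(-2.2801)=-0.2332.
Sum = -2.0710, so H' = 2.07.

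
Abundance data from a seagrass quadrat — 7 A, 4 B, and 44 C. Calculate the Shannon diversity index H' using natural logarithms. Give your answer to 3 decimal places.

0.631

Total N = 7+4+44 = 55, so the proportions are 0.127273, 0.072727, 0.8 (working shown to 6 dp, full precision carried).
Each pᵢ ln pᵢ term: 0.127273×(-2.061423)=-0.262363, 0.072727×(-2.621039)=-0.190621, 0.8×(-0.223144)=-0.178515.
Sum = -0.631499, so H' = 0.631.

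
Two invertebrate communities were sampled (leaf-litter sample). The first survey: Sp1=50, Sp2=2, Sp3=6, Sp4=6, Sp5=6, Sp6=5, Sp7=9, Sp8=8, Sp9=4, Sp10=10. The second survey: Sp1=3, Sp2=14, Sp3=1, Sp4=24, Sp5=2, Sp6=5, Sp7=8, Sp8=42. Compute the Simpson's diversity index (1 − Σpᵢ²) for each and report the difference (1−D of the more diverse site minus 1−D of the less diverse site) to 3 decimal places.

The first survey: N=106, proportions 0.4717, 0.01887, 0.0566, 0.0566, 0.0566, 0.04717, 0.08491, 0.07547, 0.03774, 0.09434, giving 1−D = 0.74208 (working shown to 5 dp, full precision carried).
The second survey: N=99, proportions 0.0303, 0.14141, 0.0101, 0.24242, 0.0202, 0.05051, 0.08081, 0.42424, giving 1−D = 0.73074.
Difference = |0.74208 − 0.73074| = 0.01134, i.e. 0.011 to 3 decimal places.

0.011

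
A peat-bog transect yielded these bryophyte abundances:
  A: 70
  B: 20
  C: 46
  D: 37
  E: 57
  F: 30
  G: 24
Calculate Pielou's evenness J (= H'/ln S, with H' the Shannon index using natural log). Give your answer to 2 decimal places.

0.96

Total N = 70+20+46+37+57+30+24 = 284, so the proportions are 0.2465, 0.0704, 0.162, 0.1303, 0.2007, 0.1056, 0.0845 (working shown to 4 dp, full precision carried).
H' = −Σ pᵢ ln pᵢ = −((-0.3452) + (-0.1868) + (-0.2948) + (-0.2655) + (-0.3223) + (-0.2374) + (-0.2088)) = 1.8610.
With S = 7 species, ln S = 1.9459, so J = 1.8610/1.9459 = 0.9563, i.e. 0.96 to 2 decimal places.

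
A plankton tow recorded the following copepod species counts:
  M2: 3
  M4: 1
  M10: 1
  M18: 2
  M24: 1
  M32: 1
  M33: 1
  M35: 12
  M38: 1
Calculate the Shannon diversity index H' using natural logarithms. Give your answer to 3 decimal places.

Total N = 3+1+1+2+1+1+1+12+1 = 23, so the proportions are 0.13043, 0.04348, 0.04348, 0.08696, 0.04348, 0.04348, 0.04348, 0.52174, 0.04348 (working shown to 5 dp, full precision carried).
Each pᵢ ln pᵢ term: 0.13043×(-2.03688)=-0.26568, 0.04348×(-3.13549)=-0.13633, 0.04348×(-3.13549)=-0.13633, 0.08696×(-2.44235)=-0.21238, 0.04348×(-3.13549)=-0.13633, 0.04348×(-3.13549)=-0.13633, 0.04348×(-3.13549)=-0.13633, 0.52174×(-0.65059)=-0.33944, 0.04348×(-3.13549)=-0.13633.
Sum = -1.63545, so H' = 1.635.

1.635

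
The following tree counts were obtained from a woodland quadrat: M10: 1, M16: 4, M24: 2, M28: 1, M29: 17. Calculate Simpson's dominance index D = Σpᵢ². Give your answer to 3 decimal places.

0.498

Total N = 1+4+2+1+17 = 25, so the proportions are 0.04, 0.16, 0.08, 0.04, 0.68 (working shown to 5 dp, full precision carried).
D = 0.04² + 0.16² + 0.08² + 0.04² + 0.68² = 0.00160 + 0.02560 + 0.00640 + 0.00160 + 0.46240 = 0.49760.
To 3 decimal places, D = 0.498.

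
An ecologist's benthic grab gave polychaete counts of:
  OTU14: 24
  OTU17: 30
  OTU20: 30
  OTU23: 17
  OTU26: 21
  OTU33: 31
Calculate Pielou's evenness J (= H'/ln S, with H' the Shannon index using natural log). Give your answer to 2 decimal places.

Total N = 24+30+30+17+21+31 = 153, so the proportions are 0.1569, 0.1961, 0.1961, 0.1111, 0.1373, 0.2026 (working shown to 4 dp, full precision carried).
H' = −Σ pᵢ ln pᵢ = −((-0.2906) + (-0.3195) + (-0.3195) + (-0.2441) + (-0.2726) + (-0.3235)) = 1.7697.
With S = 6 species, ln S = 1.7918, so J = 1.7697/1.7918 = 0.9877, i.e. 0.99 to 2 decimal places.

0.99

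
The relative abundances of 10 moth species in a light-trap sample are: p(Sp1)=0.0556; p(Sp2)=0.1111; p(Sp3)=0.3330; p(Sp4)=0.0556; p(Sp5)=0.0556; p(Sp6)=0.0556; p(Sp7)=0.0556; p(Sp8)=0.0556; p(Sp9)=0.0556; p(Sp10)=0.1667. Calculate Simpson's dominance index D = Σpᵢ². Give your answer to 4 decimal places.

0.1727

D = 0.0556² + 0.1111² + 0.333² + 0.0556² + 0.0556² + 0.0556² + 0.0556² + 0.0556² + 0.0556² + 0.1667² = 0.003091 + 0.012343 + 0.110889 + 0.003091 + 0.003091 + 0.003091 + 0.003091 + 0.003091 + 0.003091 + 0.027789 = 0.172661 (working shown to 6 dp, full precision carried).
To 4 decimal places, D = 0.1727.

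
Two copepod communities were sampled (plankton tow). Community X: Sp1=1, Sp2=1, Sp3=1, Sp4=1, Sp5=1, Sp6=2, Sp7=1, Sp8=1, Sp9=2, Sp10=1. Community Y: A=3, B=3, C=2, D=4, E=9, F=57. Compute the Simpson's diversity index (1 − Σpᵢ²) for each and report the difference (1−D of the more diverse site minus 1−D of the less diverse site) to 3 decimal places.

0.442

Community X: N=12, proportions 0.08333, 0.08333, 0.08333, 0.08333, 0.08333, 0.16667, 0.08333, 0.08333, 0.16667, 0.08333, giving 1−D = 0.88889 (working shown to 5 dp, full precision carried).
Community Y: N=78, proportions 0.03846, 0.03846, 0.02564, 0.05128, 0.11538, 0.73077, giving 1−D = 0.44642.
Difference = |0.88889 − 0.44642| = 0.44247, i.e. 0.442 to 3 decimal places.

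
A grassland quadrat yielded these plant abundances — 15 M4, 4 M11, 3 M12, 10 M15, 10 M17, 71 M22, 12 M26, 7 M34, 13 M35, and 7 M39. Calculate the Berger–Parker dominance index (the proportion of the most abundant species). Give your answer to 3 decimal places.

Total N = 15+4+3+10+10+71+12+7+13+7 = 152, so the proportions are 0.09868, 0.02632, 0.01974, 0.06579, 0.06579, 0.46711, 0.07895, 0.04605, 0.08553, 0.04605 (working shown to 5 dp, full precision carried).
The largest proportion is 0.46711, i.e. d = 0.467 to 3 decimal places.

0.467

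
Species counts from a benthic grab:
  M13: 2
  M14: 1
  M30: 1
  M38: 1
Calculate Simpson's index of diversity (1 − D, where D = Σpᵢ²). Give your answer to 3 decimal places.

Total N = 2+1+1+1 = 5, so the proportions are 0.4, 0.2, 0.2, 0.2 (working shown to 5 dp, full precision carried).
D = 0.4² + 0.2² + 0.2² + 0.2² = 0.16000 + 0.04000 + 0.04000 + 0.04000 = 0.28000.
So 1 − D = 0.72000, i.e. 0.720 to 3 decimal places.

0.720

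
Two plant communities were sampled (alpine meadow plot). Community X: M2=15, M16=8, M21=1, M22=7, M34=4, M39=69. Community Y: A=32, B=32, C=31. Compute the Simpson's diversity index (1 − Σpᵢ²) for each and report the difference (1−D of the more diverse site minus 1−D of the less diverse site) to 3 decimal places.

Community X: N=104, proportions 0.144231, 0.076923, 0.009615, 0.067308, 0.038462, 0.663462, giving 1−D = 0.526997 (working shown to 6 dp, full precision carried).
Community Y: N=95, proportions 0.336842, 0.336842, 0.326316, giving 1−D = 0.666593.
Difference = |0.526997 − 0.666593| = 0.139596, i.e. 0.140 to 3 decimal places.

0.140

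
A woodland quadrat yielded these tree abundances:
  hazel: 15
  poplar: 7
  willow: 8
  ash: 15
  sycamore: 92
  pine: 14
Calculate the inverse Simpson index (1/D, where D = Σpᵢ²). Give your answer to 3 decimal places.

2.472

Total N = 15+7+8+15+92+14 = 151, so the proportions are 0.099338, 0.046358, 0.05298, 0.099338, 0.609272, 0.092715 (working shown to 6 dp, full precision carried).
D = 0.099338² + 0.046358² + 0.05298² + 0.099338² + 0.609272² + 0.092715² = 0.009868 + 0.002149 + 0.002807 + 0.009868 + 0.371212 + 0.008596 = 0.404500.
So 1/D = 2.47219, i.e. 2.472 to 3 decimal places.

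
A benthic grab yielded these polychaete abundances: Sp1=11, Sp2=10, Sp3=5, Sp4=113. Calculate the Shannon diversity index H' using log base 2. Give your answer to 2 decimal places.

0.98

Total N = 11+10+5+113 = 139, so the proportions are 0.0791, 0.0719, 0.036, 0.8129 (working shown to 4 dp, full precision carried).
Each pᵢ log₂ pᵢ term: 0.0791×(-3.6595)=-0.2896, 0.0719×(-3.7970)=-0.2732, 0.036×(-4.7970)=-0.1726, 0.8129×(-0.2988)=-0.2429.
Sum = -0.9782, so H' = 0.98.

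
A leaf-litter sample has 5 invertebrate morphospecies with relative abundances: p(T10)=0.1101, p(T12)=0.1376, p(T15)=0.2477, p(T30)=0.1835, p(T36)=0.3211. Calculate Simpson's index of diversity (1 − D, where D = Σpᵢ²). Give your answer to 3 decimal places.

0.771

D = 0.1101² + 0.1376² + 0.2477² + 0.1835² + 0.3211² = 0.01212 + 0.01893 + 0.06136 + 0.03367 + 0.10311 = 0.22919 (working shown to 5 dp, full precision carried).
So 1 − D = 0.77081, i.e. 0.771 to 3 decimal places.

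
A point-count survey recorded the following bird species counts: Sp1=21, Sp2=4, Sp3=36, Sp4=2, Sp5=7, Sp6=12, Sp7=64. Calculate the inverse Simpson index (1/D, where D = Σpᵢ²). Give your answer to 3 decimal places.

3.526

Total N = 21+4+36+2+7+12+64 = 146, so the proportions are 0.1438356, 0.0273973, 0.2465753, 0.0136986, 0.0479452, 0.0821918, 0.4383562 (working shown to 7 dp, full precision carried).
D = 0.1438356² + 0.0273973² + 0.2465753² + 0.0136986² + 0.0479452² + 0.0821918² + 0.4383562² = 0.0206887 + 0.0007506 + 0.0607994 + 0.0001877 + 0.0022987 + 0.0067555 + 0.1921561 = 0.2836367.
So 1/D = 3.52564, i.e. 3.526 to 3 decimal places.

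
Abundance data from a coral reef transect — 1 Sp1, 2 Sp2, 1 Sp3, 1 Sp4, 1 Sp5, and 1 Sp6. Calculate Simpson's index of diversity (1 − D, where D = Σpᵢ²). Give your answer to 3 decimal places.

0.816

Total N = 1+2+1+1+1+1 = 7, so the proportions are 0.14286, 0.28571, 0.14286, 0.14286, 0.14286, 0.14286 (working shown to 5 dp, full precision carried).
D = 0.14286² + 0.28571² + 0.14286² + 0.14286² + 0.14286² + 0.14286² = 0.02041 + 0.08163 + 0.02041 + 0.02041 + 0.02041 + 0.02041 = 0.18367.
So 1 − D = 0.81633, i.e. 0.816 to 3 decimal places.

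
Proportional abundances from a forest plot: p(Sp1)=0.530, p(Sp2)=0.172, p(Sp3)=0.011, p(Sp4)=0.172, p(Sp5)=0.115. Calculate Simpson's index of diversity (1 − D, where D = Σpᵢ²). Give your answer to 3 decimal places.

0.647

D = 0.53² + 0.172² + 0.011² + 0.172² + 0.115² = 0.28090 + 0.02958 + 0.00012 + 0.02958 + 0.01323 = 0.35341 (working shown to 5 dp, full precision carried).
So 1 − D = 0.64659, i.e. 0.647 to 3 decimal places.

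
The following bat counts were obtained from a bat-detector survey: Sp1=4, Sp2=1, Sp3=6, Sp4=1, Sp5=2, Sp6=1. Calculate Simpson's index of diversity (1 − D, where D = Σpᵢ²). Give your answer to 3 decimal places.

0.738

Total N = 4+1+6+1+2+1 = 15, so the proportions are 0.26667, 0.06667, 0.4, 0.06667, 0.13333, 0.06667 (working shown to 5 dp, full precision carried).
D = 0.26667² + 0.06667² + 0.4² + 0.06667² + 0.13333² + 0.06667² = 0.07111 + 0.00444 + 0.16000 + 0.00444 + 0.01778 + 0.00444 = 0.26222.
So 1 − D = 0.73778, i.e. 0.738 to 3 decimal places.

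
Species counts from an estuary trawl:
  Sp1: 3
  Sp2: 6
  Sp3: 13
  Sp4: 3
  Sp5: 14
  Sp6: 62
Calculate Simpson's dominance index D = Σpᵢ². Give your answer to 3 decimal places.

Total N = 3+6+13+3+14+62 = 101, so the proportions are 0.0297, 0.05941, 0.12871, 0.0297, 0.13861, 0.61386 (working shown to 5 dp, full precision carried).
D = 0.0297² + 0.05941² + 0.12871² + 0.0297² + 0.13861² + 0.61386² = 0.00088 + 0.00353 + 0.01657 + 0.00088 + 0.01921 + 0.37683 = 0.41790.
To 3 decimal places, D = 0.418.

0.418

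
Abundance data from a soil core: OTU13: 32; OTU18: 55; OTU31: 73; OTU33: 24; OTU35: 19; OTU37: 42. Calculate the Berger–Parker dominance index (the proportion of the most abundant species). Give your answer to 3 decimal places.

0.298

Total N = 32+55+73+24+19+42 = 245, so the proportions are 0.13061, 0.22449, 0.29796, 0.09796, 0.07755, 0.17143 (working shown to 5 dp, full precision carried).
The largest proportion is 0.29796, i.e. d = 0.298 to 3 decimal places.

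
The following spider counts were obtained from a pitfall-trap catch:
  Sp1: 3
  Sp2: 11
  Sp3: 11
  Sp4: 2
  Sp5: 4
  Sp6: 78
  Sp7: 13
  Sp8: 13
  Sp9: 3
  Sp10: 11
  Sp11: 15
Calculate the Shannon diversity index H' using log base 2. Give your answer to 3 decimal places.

Total N = 3+11+11+2+4+78+13+13+3+11+15 = 164, so the proportions are 0.01829, 0.06707, 0.06707, 0.0122, 0.02439, 0.47561, 0.07927, 0.07927, 0.01829, 0.06707, 0.09146 (working shown to 5 dp, full precision carried).
Each pᵢ log₂ pᵢ term: 0.01829×(-5.77259)=-0.10560, 0.06707×(-3.89812)=-0.26146, 0.06707×(-3.89812)=-0.26146, 0.0122×(-6.35755)=-0.07753, 0.02439×(-5.35755)=-0.13067, 0.47561×(-1.07215)=-0.50992, 0.07927×(-3.65711)=-0.28989, 0.07927×(-3.65711)=-0.28989, 0.01829×(-5.77259)=-0.10560, 0.06707×(-3.89812)=-0.26146, 0.09146×(-3.45066)=-0.31561.
Sum = -2.60909, so H' = 2.609.

2.609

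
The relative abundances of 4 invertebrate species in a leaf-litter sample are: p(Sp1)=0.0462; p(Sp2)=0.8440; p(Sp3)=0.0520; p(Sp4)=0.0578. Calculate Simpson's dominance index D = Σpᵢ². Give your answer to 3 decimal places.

D = 0.0462² + 0.844² + 0.052² + 0.0578² = 0.00213 + 0.71234 + 0.00270 + 0.00334 = 0.72052 (working shown to 5 dp, full precision carried).
To 3 decimal places, D = 0.721.

0.721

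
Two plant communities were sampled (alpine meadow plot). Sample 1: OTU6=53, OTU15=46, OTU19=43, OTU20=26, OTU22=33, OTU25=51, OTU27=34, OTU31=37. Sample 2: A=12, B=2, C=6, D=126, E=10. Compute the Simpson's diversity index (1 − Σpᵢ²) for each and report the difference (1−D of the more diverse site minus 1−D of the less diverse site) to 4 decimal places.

Sample 1: N=323, proportions 0.164087, 0.142415, 0.133127, 0.080495, 0.102167, 0.157895, 0.105263, 0.114551, giving 1−D = 0.869020 (working shown to 6 dp, full precision carried).
Sample 2: N=156, proportions 0.076923, 0.012821, 0.038462, 0.807692, 0.064103, giving 1−D = 0.335963.
Difference = |0.869020 − 0.335963| = 0.533057, i.e. 0.5331 to 4 decimal places.

0.5331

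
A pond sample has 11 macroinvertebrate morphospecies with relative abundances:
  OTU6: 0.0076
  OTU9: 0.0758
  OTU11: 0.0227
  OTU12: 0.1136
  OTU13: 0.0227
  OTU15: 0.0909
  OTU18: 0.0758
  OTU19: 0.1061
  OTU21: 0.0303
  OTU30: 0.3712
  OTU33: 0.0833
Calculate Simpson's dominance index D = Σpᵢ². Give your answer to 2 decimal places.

0.19

D = 0.0076² + 0.0758² + 0.0227² + 0.1136² + 0.0227² + 0.0909² + 0.0758² + 0.1061² + 0.0303² + 0.3712² + 0.0833² = 0.0001 + 0.0057 + 0.0005 + 0.0129 + 0.0005 + 0.0083 + 0.0057 + 0.0113 + 0.0009 + 0.1378 + 0.0069 = 0.1907 (working shown to 4 dp, full precision carried).
To 2 decimal places, D = 0.19.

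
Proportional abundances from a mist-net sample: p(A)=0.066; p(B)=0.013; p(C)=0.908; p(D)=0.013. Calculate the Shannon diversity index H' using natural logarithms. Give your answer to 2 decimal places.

Each pᵢ ln pᵢ term (working shown to 4 dp, full precision carried): 0.066×(-2.7181)=-0.1794, 0.013×(-4.3428)=-0.0565, 0.908×(-0.0965)=-0.0876, 0.013×(-4.3428)=-0.0565.
Sum = -0.3799, so H' = 0.38.

0.38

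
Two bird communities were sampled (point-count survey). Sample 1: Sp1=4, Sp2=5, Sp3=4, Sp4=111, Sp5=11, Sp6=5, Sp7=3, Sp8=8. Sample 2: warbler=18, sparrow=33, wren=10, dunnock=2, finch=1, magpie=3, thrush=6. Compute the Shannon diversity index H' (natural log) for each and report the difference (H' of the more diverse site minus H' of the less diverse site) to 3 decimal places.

0.402

Sample 1: N=151, proportions 0.02649, 0.03311, 0.02649, 0.7351, 0.07285, 0.03311, 0.01987, 0.05298, giving H' = 1.06860 (working shown to 5 dp, full precision carried).
Sample 2: N=73, proportions 0.24658, 0.45205, 0.13699, 0.0274, 0.0137, 0.0411, 0.08219, giving H' = 1.47032.
Difference = |1.06860 − 1.47032| = 0.40172, i.e. 0.402 to 3 decimal places.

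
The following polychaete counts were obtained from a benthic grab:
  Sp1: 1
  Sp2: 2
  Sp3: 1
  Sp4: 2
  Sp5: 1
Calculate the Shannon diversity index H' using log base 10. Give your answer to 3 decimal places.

Total N = 1+2+1+2+1 = 7, so the proportions are 0.14286, 0.28571, 0.14286, 0.28571, 0.14286 (working shown to 5 dp, full precision carried).
Each pᵢ log₁₀ pᵢ term: 0.14286×(-0.84510)=-0.12073, 0.28571×(-0.54407)=-0.15545, 0.14286×(-0.84510)=-0.12073, 0.28571×(-0.54407)=-0.15545, 0.14286×(-0.84510)=-0.12073.
Sum = -0.67308, so H' = 0.673.

0.673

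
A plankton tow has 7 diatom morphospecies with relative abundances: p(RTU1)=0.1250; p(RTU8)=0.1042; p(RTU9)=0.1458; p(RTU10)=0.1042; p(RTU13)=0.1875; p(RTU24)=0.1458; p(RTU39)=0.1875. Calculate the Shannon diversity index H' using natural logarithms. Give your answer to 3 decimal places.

1.920

Each pᵢ ln pᵢ term (working shown to 5 dp, full precision carried): 0.125×(-2.07944)=-0.25993, 0.1042×(-2.26144)=-0.23564, 0.1458×(-1.92552)=-0.28074, 0.1042×(-2.26144)=-0.23564, 0.1875×(-1.67398)=-0.31387, 0.1458×(-1.92552)=-0.28074, 0.1875×(-1.67398)=-0.31387.
Sum = -1.92044, so H' = 1.920.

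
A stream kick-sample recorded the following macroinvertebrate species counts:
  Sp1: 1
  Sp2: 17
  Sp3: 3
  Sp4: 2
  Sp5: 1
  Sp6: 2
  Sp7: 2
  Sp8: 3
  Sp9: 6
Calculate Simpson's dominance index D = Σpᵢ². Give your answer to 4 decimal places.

0.2608

Total N = 1+17+3+2+1+2+2+3+6 = 37, so the proportions are 0.027027, 0.459459, 0.081081, 0.054054, 0.027027, 0.054054, 0.054054, 0.081081, 0.162162 (working shown to 6 dp, full precision carried).
D = 0.027027² + 0.459459² + 0.081081² + 0.054054² + 0.027027² + 0.054054² + 0.054054² + 0.081081² + 0.162162² = 0.000730 + 0.211103 + 0.006574 + 0.002922 + 0.000730 + 0.002922 + 0.002922 + 0.006574 + 0.026297 = 0.260774.
To 4 decimal places, D = 0.2608.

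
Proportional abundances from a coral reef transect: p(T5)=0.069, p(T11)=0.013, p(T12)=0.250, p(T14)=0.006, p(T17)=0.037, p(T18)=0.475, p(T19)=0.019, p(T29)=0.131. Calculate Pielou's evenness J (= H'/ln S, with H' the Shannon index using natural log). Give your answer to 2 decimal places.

H' = −Σ pᵢ ln pᵢ = −((-0.1845) + (-0.0565) + (-0.3466) + (-0.0307) + (-0.1220) + (-0.3536) + (-0.0753) + (-0.2663)) = 1.4354 (working shown to 4 dp, full precision carried).
With S = 8 species, ln S = 2.0794, so J = 1.4354/2.0794 = 0.6903, i.e. 0.69 to 2 decimal places.

0.69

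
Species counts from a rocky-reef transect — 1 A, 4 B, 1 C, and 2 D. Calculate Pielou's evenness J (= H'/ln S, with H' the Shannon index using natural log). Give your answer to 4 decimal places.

Total N = 1+4+1+2 = 8, so the proportions are 0.125, 0.5, 0.125, 0.25 (working shown to 6 dp, full precision carried).
H' = −Σ pᵢ ln pᵢ = −((-0.259930) + (-0.346574) + (-0.259930) + (-0.346574)) = 1.213008.
With S = 4 species, ln S = 1.386294, so J = 1.213008/1.386294 = 0.875000, i.e. 0.8750 to 4 decimal places.

0.8750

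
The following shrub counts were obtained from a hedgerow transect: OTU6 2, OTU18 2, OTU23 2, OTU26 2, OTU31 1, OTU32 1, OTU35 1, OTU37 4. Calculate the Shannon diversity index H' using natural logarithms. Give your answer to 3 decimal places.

Total N = 2+2+2+2+1+1+1+4 = 15, so the proportions are 0.13333, 0.13333, 0.13333, 0.13333, 0.06667, 0.06667, 0.06667, 0.26667 (working shown to 5 dp, full precision carried).
Each pᵢ ln pᵢ term: 0.13333×(-2.01490)=-0.26865, 0.13333×(-2.01490)=-0.26865, 0.13333×(-2.01490)=-0.26865, 0.13333×(-2.01490)=-0.26865, 0.06667×(-2.70805)=-0.18054, 0.06667×(-2.70805)=-0.18054, 0.06667×(-2.70805)=-0.18054, 0.26667×(-1.32176)=-0.35247.
Sum = -1.96869, so H' = 1.969.

1.969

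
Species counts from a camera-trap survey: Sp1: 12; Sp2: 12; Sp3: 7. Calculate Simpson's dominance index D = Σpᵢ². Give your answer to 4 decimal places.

0.3507

Total N = 12+12+7 = 31, so the proportions are 0.387097, 0.387097, 0.225806 (working shown to 6 dp, full precision carried).
D = 0.387097² + 0.387097² + 0.225806² = 0.149844 + 0.149844 + 0.050989 = 0.350676.
To 4 decimal places, D = 0.3507.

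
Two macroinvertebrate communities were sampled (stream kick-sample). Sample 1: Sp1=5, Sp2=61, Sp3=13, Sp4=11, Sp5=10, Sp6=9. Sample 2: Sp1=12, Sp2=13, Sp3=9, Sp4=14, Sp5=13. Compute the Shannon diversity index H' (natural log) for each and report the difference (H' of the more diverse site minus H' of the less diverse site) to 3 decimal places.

Sample 1: N=109, proportions 0.04587, 0.55963, 0.11927, 0.10092, 0.09174, 0.08257, giving H' = 1.37637 (working shown to 5 dp, full precision carried).
Sample 2: N=61, proportions 0.19672, 0.21311, 0.14754, 0.22951, 0.21311, giving H' = 1.59892.
Difference = |1.37637 − 1.59892| = 0.22255, i.e. 0.223 to 3 decimal places.

0.223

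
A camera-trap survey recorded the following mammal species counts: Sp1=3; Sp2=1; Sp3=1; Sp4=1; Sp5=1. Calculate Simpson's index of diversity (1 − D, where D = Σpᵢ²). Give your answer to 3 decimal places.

0.735

Total N = 3+1+1+1+1 = 7, so the proportions are 0.42857, 0.14286, 0.14286, 0.14286, 0.14286 (working shown to 5 dp, full precision carried).
D = 0.42857² + 0.14286² + 0.14286² + 0.14286² + 0.14286² = 0.18367 + 0.02041 + 0.02041 + 0.02041 + 0.02041 = 0.26531.
So 1 − D = 0.73469, i.e. 0.735 to 3 decimal places.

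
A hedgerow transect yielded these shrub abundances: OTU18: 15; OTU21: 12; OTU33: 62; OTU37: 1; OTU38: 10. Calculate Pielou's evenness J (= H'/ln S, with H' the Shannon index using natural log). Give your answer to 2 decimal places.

0.69

Total N = 15+12+62+1+10 = 100, so the proportions are 0.15, 0.12, 0.62, 0.01, 0.1 (working shown to 4 dp, full precision carried).
H' = −Σ pᵢ ln pᵢ = −((-0.2846) + (-0.2544) + (-0.2964) + (-0.0461) + (-0.2303)) = 1.1117.
With S = 5 species, ln S = 1.6094, so J = 1.1117/1.6094 = 0.6907, i.e. 0.69 to 2 decimal places.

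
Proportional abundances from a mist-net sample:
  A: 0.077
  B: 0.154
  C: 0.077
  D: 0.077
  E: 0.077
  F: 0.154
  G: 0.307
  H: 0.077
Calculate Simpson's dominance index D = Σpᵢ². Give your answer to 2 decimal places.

0.17

D = 0.077² + 0.154² + 0.077² + 0.077² + 0.077² + 0.154² + 0.307² + 0.077² = 0.0059 + 0.0237 + 0.0059 + 0.0059 + 0.0059 + 0.0237 + 0.0942 + 0.0059 = 0.1713 (working shown to 4 dp, full precision carried).
To 2 decimal places, D = 0.17.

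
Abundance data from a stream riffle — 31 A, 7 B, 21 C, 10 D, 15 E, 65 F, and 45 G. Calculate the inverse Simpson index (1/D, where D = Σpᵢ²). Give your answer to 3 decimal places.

4.689

Total N = 31+7+21+10+15+65+45 = 194, so the proportions are 0.1597938, 0.0360825, 0.1082474, 0.0515464, 0.0773196, 0.3350515, 0.2319588 (working shown to 7 dp, full precision carried).
D = 0.1597938² + 0.0360825² + 0.1082474² + 0.0515464² + 0.0773196² + 0.3350515² + 0.2319588² = 0.0255341 + 0.0013019 + 0.0117175 + 0.0026570 + 0.0059783 + 0.1122595 + 0.0538049 = 0.2132533.
So 1/D = 4.68926, i.e. 4.689 to 3 decimal places.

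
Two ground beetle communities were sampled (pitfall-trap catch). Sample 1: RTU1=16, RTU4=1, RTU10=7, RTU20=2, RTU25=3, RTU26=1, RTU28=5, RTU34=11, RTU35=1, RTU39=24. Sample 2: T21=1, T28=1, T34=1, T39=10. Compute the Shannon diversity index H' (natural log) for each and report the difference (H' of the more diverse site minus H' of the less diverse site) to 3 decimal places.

Sample 1: N=71, proportions 0.22535, 0.01408, 0.09859, 0.02817, 0.04225, 0.01408, 0.07042, 0.15493, 0.01408, 0.33803, giving H' = 1.82096 (working shown to 5 dp, full precision carried).
Sample 2: N=13, proportions 0.07692, 0.07692, 0.07692, 0.76923, giving H' = 0.79373.
Difference = |1.82096 − 0.79373| = 1.02723, i.e. 1.027 to 3 decimal places.

1.027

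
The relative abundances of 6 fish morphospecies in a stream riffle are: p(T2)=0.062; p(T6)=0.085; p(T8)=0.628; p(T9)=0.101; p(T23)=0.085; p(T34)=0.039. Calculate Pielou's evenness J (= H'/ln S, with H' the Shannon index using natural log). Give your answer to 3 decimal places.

0.693

H' = −Σ pᵢ ln pᵢ = −((-0.17240) + (-0.20953) + (-0.29216) + (-0.23156) + (-0.20953) + (-0.12652)) = 1.24170 (working shown to 5 dp, full precision carried).
With S = 6 species, ln S = 1.79176, so J = 1.24170/1.79176 = 0.69301, i.e. 0.693 to 3 decimal places.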